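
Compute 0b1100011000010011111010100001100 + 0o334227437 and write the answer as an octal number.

0o14636622053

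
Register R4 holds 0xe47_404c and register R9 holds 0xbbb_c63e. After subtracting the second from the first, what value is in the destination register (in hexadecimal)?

0x28b7a0e

Subtract column by column in base 16:
  c-e → e (borrow)
  4-3-1 → 0
  0-6 → a (borrow)
  4-c-1 → 7 (borrow)
  7-b-1 → b (borrow)
  4-b-1 → 8 (borrow)
  e-b-1 → 2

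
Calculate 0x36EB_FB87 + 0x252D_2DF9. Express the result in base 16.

Add column by column in base 16, right to left:
  7+9 = 0 carry 1
  8+F+1 = 8 carry 1
  B+D+1 = 9 carry 1
  F+2+1 = 2 carry 1
  B+D+1 = 9 carry 1
  E+2+1 = 1 carry 1
  6+5+1 = C
  3+2 = 5

0x5C192980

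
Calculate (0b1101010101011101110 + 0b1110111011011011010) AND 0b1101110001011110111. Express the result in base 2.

Add column by column in base 2, right to left:
  0+0 = 0
  1+1 = 0 carry 1
  1+0+1 = 0 carry 1
  1+1+1 = 1 carry 1
  0+1+1 = 0 carry 1
  1+0+1 = 0 carry 1
  1+1+1 = 1 carry 1
  1+1+1 = 1 carry 1
  0+0+1 = 1
  1+1 = 0 carry 1
  0+1+1 = 0 carry 1
  1+0+1 = 0 carry 1
  0+1+1 = 0 carry 1
  1+1+1 = 1 carry 1
  0+1+1 = 0 carry 1
  1+0+1 = 0 carry 1
  0+1+1 = 0 carry 1
  1+1+1 = 1 carry 1
  1+1+1 = 1 carry 1
  final carry 1
Sum = 0b11100010000111001000; now AND with 0b1101110001011110111:
  11100010000111001000
& 01101110001011110111
= 01100010000011000000

0b1100010000011000000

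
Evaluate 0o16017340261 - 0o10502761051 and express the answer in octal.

Subtract column by column in base 8:
  1-1 → 0
  6-5 → 1
  2-0 → 2
  0-1 → 7 (borrow)
  4-6-1 → 5 (borrow)
  3-7-1 → 3 (borrow)
  7-2-1 → 4
  1-0 → 1
  0-5 → 3 (borrow)
  6-0-1 → 5
  1-1 → 0

0o5314357210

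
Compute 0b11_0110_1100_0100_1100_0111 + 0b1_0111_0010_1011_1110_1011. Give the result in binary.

Add column by column in base 2, right to left:
  1+1 = 0 carry 1
  1+1+1 = 1 carry 1
  1+0+1 = 0 carry 1
  0+1+1 = 0 carry 1
  0+0+1 = 1
  0+1 = 1
  1+1 = 0 carry 1
  1+1+1 = 1 carry 1
  0+1+1 = 0 carry 1
  0+1+1 = 0 carry 1
  1+0+1 = 0 carry 1
  0+1+1 = 0 carry 1
  0+0+1 = 1
  0+1 = 1
  1+0 = 1
  1+0 = 1
  0+1 = 1
  1+1 = 0 carry 1
  1+1+1 = 1 carry 1
  0+0+1 = 1
  1+1 = 0 carry 1
  1+0+1 = 0 carry 1
  final carry 1

0b10011011111000010110010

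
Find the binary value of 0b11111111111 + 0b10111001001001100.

Add column by column in base 2, right to left:
  1+0 = 1
  1+0 = 1
  1+1 = 0 carry 1
  1+1+1 = 1 carry 1
  1+0+1 = 0 carry 1
  1+0+1 = 0 carry 1
  1+1+1 = 1 carry 1
  1+0+1 = 0 carry 1
  1+0+1 = 0 carry 1
  1+1+1 = 1 carry 1
  1+0+1 = 0 carry 1
  0+0+1 = 1
  0+1 = 1
  0+1 = 1
  0+1 = 1
  0+0 = 0
  0+1 = 1

0b10111101001001011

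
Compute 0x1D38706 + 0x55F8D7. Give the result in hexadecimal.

Add column by column in base 16, right to left:
  6+7 = D
  0+D = D
  7+8 = F
  8+F = 7 carry 1
  3+5+1 = 9
  D+5 = 2 carry 1
  1+0+1 = 2

0x2297FDD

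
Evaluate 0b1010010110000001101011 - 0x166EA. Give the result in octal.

0b1010010110000001101011 = 0o12260153 in octal.
0x166EA = 0o263352 in octal.
Subtract column by column in base 8:
  3-2 → 1
  5-5 → 0
  1-3 → 6 (borrow)
  0-3-1 → 4 (borrow)
  6-6-1 → 7 (borrow)
  2-2-1 → 7 (borrow)
  2-0-1 → 1
  1-0 → 1

0o11774601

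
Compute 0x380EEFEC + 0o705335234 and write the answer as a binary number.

0b111111001001001010101010001000

0x380EEFEC = 0b111000000011101110111111101100 in binary.
0o705335234 = 0b111000101011011101010011100 in binary.
Add column by column in base 2, right to left:
  0+0 = 0
  0+0 = 0
  1+1 = 0 carry 1
  1+1+1 = 1 carry 1
  0+1+1 = 0 carry 1
  1+0+1 = 0 carry 1
  1+0+1 = 0 carry 1
  1+1+1 = 1 carry 1
  1+0+1 = 0 carry 1
  1+1+1 = 1 carry 1
  1+0+1 = 0 carry 1
  1+1+1 = 1 carry 1
  0+1+1 = 0 carry 1
  1+1+1 = 1 carry 1
  1+0+1 = 0 carry 1
  1+1+1 = 1 carry 1
  0+1+1 = 0 carry 1
  1+0+1 = 0 carry 1
  1+1+1 = 1 carry 1
  1+0+1 = 0 carry 1
  0+1+1 = 0 carry 1
  0+0+1 = 1
  0+0 = 0
  0+0 = 0
  0+1 = 1
  0+1 = 1
  0+1 = 1
  1+0 = 1
  1+0 = 1
  1+0 = 1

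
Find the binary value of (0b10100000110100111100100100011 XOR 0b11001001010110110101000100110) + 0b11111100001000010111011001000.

0b101100101101010100000111001101

First 0b10100000110100111100100100011 XOR 0b11001001010110110101000100110 = 0b01101001100010001001100000101.
Add column by column in base 2, right to left:
  1+0 = 1
  0+0 = 0
  1+0 = 1
  0+1 = 1
  0+0 = 0
  0+0 = 0
  0+1 = 1
  0+1 = 1
  1+0 = 1
  1+1 = 0 carry 1
  0+1+1 = 0 carry 1
  0+1+1 = 0 carry 1
  1+0+1 = 0 carry 1
  0+1+1 = 0 carry 1
  0+0+1 = 1
  0+0 = 0
  1+0 = 1
  0+0 = 0
  0+1 = 1
  0+0 = 0
  1+0 = 1
  1+0 = 1
  0+0 = 0
  0+1 = 1
  1+1 = 0 carry 1
  0+1+1 = 0 carry 1
  1+1+1 = 1 carry 1
  1+1+1 = 1 carry 1
  0+1+1 = 0 carry 1
  final carry 1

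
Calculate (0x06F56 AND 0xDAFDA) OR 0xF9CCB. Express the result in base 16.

0xFBFDB

0x06F56 AND 0xDAFDA = 0x02F52.
Then OR with 0xF9CCB.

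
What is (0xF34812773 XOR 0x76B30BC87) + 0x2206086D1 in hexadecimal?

First 0xF34812773 XOR 0x76B30BC87 = 0x85FB19BF4.
Add column by column in base 16, right to left:
  4+1 = 5
  F+D = C carry 1
  B+6+1 = 2 carry 1
  9+8+1 = 2 carry 1
  1+0+1 = 2
  B+6 = 1 carry 1
  F+0+1 = 0 carry 1
  5+2+1 = 8
  8+2 = A

0xA801222C5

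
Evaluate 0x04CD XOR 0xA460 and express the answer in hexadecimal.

0xA0AD

XOR each hex digit independently (no carries):
  0^A=A, 4^4=0, C^6=A, D^0=D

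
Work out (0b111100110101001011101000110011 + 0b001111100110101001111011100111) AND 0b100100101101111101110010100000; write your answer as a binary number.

Add column by column in base 2, right to left:
  1+1 = 0 carry 1
  1+1+1 = 1 carry 1
  0+1+1 = 0 carry 1
  0+0+1 = 1
  1+0 = 1
  1+1 = 0 carry 1
  0+1+1 = 0 carry 1
  0+1+1 = 0 carry 1
  0+0+1 = 1
  1+1 = 0 carry 1
  0+1+1 = 0 carry 1
  1+1+1 = 1 carry 1
  1+1+1 = 1 carry 1
  1+0+1 = 0 carry 1
  0+0+1 = 1
  1+1 = 0 carry 1
  0+0+1 = 1
  0+1 = 1
  1+0 = 1
  0+1 = 1
  1+1 = 0 carry 1
  0+0+1 = 1
  1+0 = 1
  1+1 = 0 carry 1
  0+1+1 = 0 carry 1
  0+1+1 = 0 carry 1
  1+1+1 = 1 carry 1
  1+1+1 = 1 carry 1
  1+0+1 = 0 carry 1
  1+0+1 = 0 carry 1
  final carry 1
Sum = 0b1001100011011110101100100011010; now AND with 0b100100101101111101110010100000:
  1001100011011110101100100011010
& 0100100101101111101110010100000
= 0000100001001110101100000000000

0b100001001110101100000000000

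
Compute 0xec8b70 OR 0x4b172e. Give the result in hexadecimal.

OR each hex digit independently (no carries):
  e|4=e, c|b=f, 8|1=9, b|7=f, 7|2=7, 0|e=e

0xef9f7e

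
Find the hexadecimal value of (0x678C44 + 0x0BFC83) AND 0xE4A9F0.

0x6088C0

Add column by column in base 16, right to left:
  4+3 = 7
  4+8 = C
  C+C = 8 carry 1
  8+F+1 = 8 carry 1
  7+B+1 = 3 carry 1
  6+0+1 = 7
Sum = 0x7388C7; now AND with 0xE4A9F0:
  7&E=6, 3&4=0, 8&A=8, 8&9=8, C&F=C, 7&0=0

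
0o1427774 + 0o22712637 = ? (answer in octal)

Add column by column in base 8, right to left:
  4+7 = 3 carry 1
  7+3+1 = 3 carry 1
  7+6+1 = 6 carry 1
  7+2+1 = 2 carry 1
  2+1+1 = 4
  4+7 = 3 carry 1
  1+2+1 = 4
  0+2 = 2

0o24342633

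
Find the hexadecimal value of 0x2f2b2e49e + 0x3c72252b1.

0x6b9d5374f

Add column by column in base 16, right to left:
  e+1 = f
  9+b = 4 carry 1
  4+2+1 = 7
  e+5 = 3 carry 1
  2+2+1 = 5
  b+2 = d
  2+7 = 9
  f+c = b carry 1
  2+3+1 = 6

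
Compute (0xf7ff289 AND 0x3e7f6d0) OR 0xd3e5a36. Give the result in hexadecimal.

0xf7ffab6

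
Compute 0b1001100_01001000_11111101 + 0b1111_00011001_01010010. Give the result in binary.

0b10110110110001001001111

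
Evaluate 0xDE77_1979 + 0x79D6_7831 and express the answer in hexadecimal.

0x1584D91AA

Add column by column in base 16, right to left:
  9+1 = A
  7+3 = A
  9+8 = 1 carry 1
  1+7+1 = 9
  7+6 = D
  7+D = 4 carry 1
  E+9+1 = 8 carry 1
  D+7+1 = 5 carry 1
  final carry 1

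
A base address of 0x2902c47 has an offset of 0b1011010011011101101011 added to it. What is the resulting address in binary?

0x2902c47 = 0b10100100000010110001000111 in binary.
Add column by column in base 2, right to left:
  1+1 = 0 carry 1
  1+1+1 = 1 carry 1
  1+0+1 = 0 carry 1
  0+1+1 = 0 carry 1
  0+0+1 = 1
  0+1 = 1
  1+1 = 0 carry 1
  0+0+1 = 1
  0+1 = 1
  0+1 = 1
  1+1 = 0 carry 1
  1+0+1 = 0 carry 1
  0+1+1 = 0 carry 1
  1+1+1 = 1 carry 1
  0+0+1 = 1
  0+0 = 0
  0+1 = 1
  0+0 = 0
  0+1 = 1
  0+1 = 1
  1+0 = 1
  0+1 = 1
  0+0 = 0
  1+0 = 1
  0+0 = 0
  1+0 = 1

0b10101111010110001110110010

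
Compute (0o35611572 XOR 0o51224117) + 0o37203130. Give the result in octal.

0o123640615

First 0o35611572 XOR 0o51224117 = 0o64435465.
Add column by column in base 8, right to left:
  5+0 = 5
  6+3 = 1 carry 1
  4+1+1 = 6
  5+3 = 0 carry 1
  3+0+1 = 4
  4+2 = 6
  4+7 = 3 carry 1
  6+3+1 = 2 carry 1
  final carry 1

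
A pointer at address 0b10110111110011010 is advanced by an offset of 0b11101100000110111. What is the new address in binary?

0b110100011111010001

Add column by column in base 2, right to left:
  0+1 = 1
  1+1 = 0 carry 1
  0+1+1 = 0 carry 1
  1+0+1 = 0 carry 1
  1+1+1 = 1 carry 1
  0+1+1 = 0 carry 1
  0+0+1 = 1
  1+0 = 1
  1+0 = 1
  1+0 = 1
  1+0 = 1
  1+1 = 0 carry 1
  0+1+1 = 0 carry 1
  1+0+1 = 0 carry 1
  1+1+1 = 1 carry 1
  0+1+1 = 0 carry 1
  1+1+1 = 1 carry 1
  final carry 1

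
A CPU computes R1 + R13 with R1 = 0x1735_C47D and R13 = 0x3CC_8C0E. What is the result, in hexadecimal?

0x1B02508B

Add column by column in base 16, right to left:
  D+E = B carry 1
  7+0+1 = 8
  4+C = 0 carry 1
  C+8+1 = 5 carry 1
  5+C+1 = 2 carry 1
  3+C+1 = 0 carry 1
  7+3+1 = B
  1+0 = 1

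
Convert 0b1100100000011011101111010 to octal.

Group the bits in threes: 001 100 100 000 011 011 101 111 010 → 144033572.

0o144033572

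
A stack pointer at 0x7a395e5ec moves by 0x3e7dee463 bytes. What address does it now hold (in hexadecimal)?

Add column by column in base 16, right to left:
  c+3 = f
  e+6 = 4 carry 1
  5+4+1 = a
  e+e = c carry 1
  5+e+1 = 4 carry 1
  9+d+1 = 7 carry 1
  3+7+1 = b
  a+e = 8 carry 1
  7+3+1 = b

0xb8b74ca4f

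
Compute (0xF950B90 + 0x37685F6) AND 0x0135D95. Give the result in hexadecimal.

0x31184

Add column by column in base 16, right to left:
  0+6 = 6
  9+F = 8 carry 1
  B+5+1 = 1 carry 1
  0+8+1 = 9
  5+6 = B
  9+7 = 0 carry 1
  F+3+1 = 3 carry 1
  final carry 1
Sum = 0x130B9186; now AND with 0x0135D95:
  1&0=0, 3&0=0, 0&1=0, B&3=3, 9&5=1, 1&D=1, 8&9=8, 6&5=4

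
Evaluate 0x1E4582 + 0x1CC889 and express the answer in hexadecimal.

Add column by column in base 16, right to left:
  2+9 = B
  8+8 = 0 carry 1
  5+8+1 = E
  4+C = 0 carry 1
  E+C+1 = B carry 1
  1+1+1 = 3

0x3B0E0B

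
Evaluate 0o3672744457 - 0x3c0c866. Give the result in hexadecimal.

0o3672744457 = 0x1eebc92f in hexadecimal.
Subtract column by column in base 16:
  f-6 → 9
  2-6 → c (borrow)
  9-8-1 → 0
  c-c → 0
  b-0 → b
  e-c → 2
  e-3 → b
  1-0 → 1

0x1b2b00c9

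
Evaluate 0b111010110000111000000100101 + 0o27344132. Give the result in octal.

0o755434177

0b111010110000111000000100101 = 0o726070045 in octal.
Add column by column in base 8, right to left:
  5+2 = 7
  4+3 = 7
  0+1 = 1
  0+4 = 4
  7+4 = 3 carry 1
  0+3+1 = 4
  6+7 = 5 carry 1
  2+2+1 = 5
  7+0 = 7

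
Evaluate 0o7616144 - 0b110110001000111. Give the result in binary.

0b111101011000000011101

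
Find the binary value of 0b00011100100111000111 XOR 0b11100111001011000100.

0b11111011101100000011

XOR bit by bit (1 where the bits differ):
  00011100100111000111
^ 11100111001011000100
= 11111011101100000011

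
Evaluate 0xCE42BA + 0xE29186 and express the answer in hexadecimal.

Add column by column in base 16, right to left:
  A+6 = 0 carry 1
  B+8+1 = 4 carry 1
  2+1+1 = 4
  4+9 = D
  E+2 = 0 carry 1
  C+E+1 = B carry 1
  final carry 1

0x1B0D440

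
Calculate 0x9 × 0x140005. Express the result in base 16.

0xB4002D

Multiply each base-16 digit by 9, carrying:
  5×9 = 45 → write D carry 2
  0×9+2 = 2 → write 2
  0×9 = 0 → write 0
  0×9 = 0 → write 0
  4×9 = 36 → write 4 carry 2
  1×9+2 = 11 → write B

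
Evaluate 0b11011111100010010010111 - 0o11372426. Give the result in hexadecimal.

0x49cf81

0b11011111100010010010111 = 0x6fc497 in hexadecimal.
0o11372426 = 0x25f516 in hexadecimal.
Subtract column by column in base 16:
  7-6 → 1
  9-1 → 8
  4-5 → f (borrow)
  c-f-1 → c (borrow)
  f-5-1 → 9
  6-2 → 4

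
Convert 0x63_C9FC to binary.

Expand each hex digit to 4 bits: 6=0110 3=0011 C=1100 9=1001 F=1111 C=1100.

0b11000111100100111111100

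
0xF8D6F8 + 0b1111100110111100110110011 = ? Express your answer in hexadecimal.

0x2EC50AB

0b1111100110111100110110011 = 0x1F379B3 in hexadecimal.
Add column by column in base 16, right to left:
  8+3 = B
  F+B = A carry 1
  6+9+1 = 0 carry 1
  D+7+1 = 5 carry 1
  8+3+1 = C
  F+F = E carry 1
  0+1+1 = 2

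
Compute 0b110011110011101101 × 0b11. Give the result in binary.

0b10011011011011000111

Multiply each base-2 digit by 3, carrying:
  1×3 = 3 → write 1 carry 1
  0×3+1 = 1 → write 1
  1×3 = 3 → write 1 carry 1
  1×3+1 = 4 → write 0 carry 2
  0×3+2 = 2 → write 0 carry 1
  1×3+1 = 4 → write 0 carry 2
  1×3+2 = 5 → write 1 carry 2
  1×3+2 = 5 → write 1 carry 2
  0×3+2 = 2 → write 0 carry 1
  0×3+1 = 1 → write 1
  1×3 = 3 → write 1 carry 1
  1×3+1 = 4 → write 0 carry 2
  1×3+2 = 5 → write 1 carry 2
  1×3+2 = 5 → write 1 carry 2
  0×3+2 = 2 → write 0 carry 1
  0×3+1 = 1 → write 1
  1×3 = 3 → write 1 carry 1
  1×3+1 = 4 → write 0 carry 2
  remaining carry: 10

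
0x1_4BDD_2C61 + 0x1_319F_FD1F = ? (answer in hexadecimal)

0x27D7D2980

Add column by column in base 16, right to left:
  1+F = 0 carry 1
  6+1+1 = 8
  C+D = 9 carry 1
  2+F+1 = 2 carry 1
  D+F+1 = D carry 1
  D+9+1 = 7 carry 1
  B+1+1 = D
  4+3 = 7
  1+1 = 2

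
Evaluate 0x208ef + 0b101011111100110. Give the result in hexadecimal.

0b101011111100110 = 0x57e6 in hexadecimal.
Add column by column in base 16, right to left:
  f+6 = 5 carry 1
  e+e+1 = d carry 1
  8+7+1 = 0 carry 1
  0+5+1 = 6
  2+0 = 2

0x260d5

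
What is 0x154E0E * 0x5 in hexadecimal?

Multiply each base-16 digit by 5, carrying:
  E×5 = 70 → write 6 carry 4
  0×5+4 = 4 → write 4
  E×5 = 70 → write 6 carry 4
  4×5+4 = 24 → write 8 carry 1
  5×5+1 = 26 → write A carry 1
  1×5+1 = 6 → write 6

0x6A8646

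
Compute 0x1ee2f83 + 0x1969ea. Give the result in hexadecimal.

Add column by column in base 16, right to left:
  3+a = d
  8+e = 6 carry 1
  f+9+1 = 9 carry 1
  2+6+1 = 9
  e+9 = 7 carry 1
  e+1+1 = 0 carry 1
  1+0+1 = 2

0x207996d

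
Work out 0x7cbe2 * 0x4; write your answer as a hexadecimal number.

0x1f2f88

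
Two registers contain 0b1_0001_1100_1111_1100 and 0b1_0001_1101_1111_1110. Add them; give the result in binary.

0b100011101011111010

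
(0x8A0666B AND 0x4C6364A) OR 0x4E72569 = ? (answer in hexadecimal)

0x4E7276B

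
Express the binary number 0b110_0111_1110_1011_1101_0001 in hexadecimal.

0x67EBD1

Group the bits into nibbles: 0110 0111 1110 1011 1101 0001 → 67EBD1.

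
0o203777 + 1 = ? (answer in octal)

0o204000

The trailing 3 digits are 7 (max in base 8), so adding 1 cascades: they roll to 0 and the next digit up increments.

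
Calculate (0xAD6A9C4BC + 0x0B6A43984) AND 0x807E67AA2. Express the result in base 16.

0x805447A00

Add column by column in base 16, right to left:
  C+4 = 0 carry 1
  B+8+1 = 4 carry 1
  4+9+1 = E
  C+3 = F
  9+4 = D
  A+A = 4 carry 1
  6+6+1 = D
  D+B = 8 carry 1
  A+0+1 = B
Sum = 0xB8D4DFE40; now AND with 0x807E67AA2:
  B&8=8, 8&0=0, D&7=5, 4&E=4, D&6=4, F&7=7, E&A=A, 4&A=0, 0&2=0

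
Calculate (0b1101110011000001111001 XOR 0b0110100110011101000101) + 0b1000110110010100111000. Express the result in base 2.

0b10100001011110001110100

First 0b1101110011000001111001 XOR 0b0110100110011101000101 = 0b1011010101011100111100.
Add column by column in base 2, right to left:
  0+0 = 0
  0+0 = 0
  1+0 = 1
  1+1 = 0 carry 1
  1+1+1 = 1 carry 1
  1+1+1 = 1 carry 1
  0+0+1 = 1
  0+0 = 0
  1+1 = 0 carry 1
  1+0+1 = 0 carry 1
  1+1+1 = 1 carry 1
  0+0+1 = 1
  1+0 = 1
  0+1 = 1
  1+1 = 0 carry 1
  0+0+1 = 1
  1+1 = 0 carry 1
  0+1+1 = 0 carry 1
  1+0+1 = 0 carry 1
  1+0+1 = 0 carry 1
  0+0+1 = 1
  1+1 = 0 carry 1
  final carry 1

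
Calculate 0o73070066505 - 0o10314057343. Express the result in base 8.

0o62554007142

Subtract column by column in base 8:
  5-3 → 2
  0-4 → 4 (borrow)
  5-3-1 → 1
  6-7 → 7 (borrow)
  6-5-1 → 0
  0-0 → 0
  0-4 → 4 (borrow)
  7-1-1 → 5
  0-3 → 5 (borrow)
  3-0-1 → 2
  7-1 → 6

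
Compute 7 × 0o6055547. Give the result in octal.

0o52477721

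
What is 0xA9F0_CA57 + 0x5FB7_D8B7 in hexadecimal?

0x109A8A30E

Add column by column in base 16, right to left:
  7+7 = E
  5+B = 0 carry 1
  A+8+1 = 3 carry 1
  C+D+1 = A carry 1
  0+7+1 = 8
  F+B = A carry 1
  9+F+1 = 9 carry 1
  A+5+1 = 0 carry 1
  final carry 1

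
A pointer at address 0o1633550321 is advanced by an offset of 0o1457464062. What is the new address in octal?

0o3313234403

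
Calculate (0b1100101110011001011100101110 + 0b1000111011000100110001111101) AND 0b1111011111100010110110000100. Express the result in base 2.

0b101001001000010000110000000

Add column by column in base 2, right to left:
  0+1 = 1
  1+0 = 1
  1+1 = 0 carry 1
  1+1+1 = 1 carry 1
  0+1+1 = 0 carry 1
  1+1+1 = 1 carry 1
  0+1+1 = 0 carry 1
  0+0+1 = 1
  1+0 = 1
  1+0 = 1
  1+1 = 0 carry 1
  0+1+1 = 0 carry 1
  1+0+1 = 0 carry 1
  0+0+1 = 1
  0+1 = 1
  1+0 = 1
  1+0 = 1
  0+0 = 0
  0+1 = 1
  1+1 = 0 carry 1
  1+0+1 = 0 carry 1
  1+1+1 = 1 carry 1
  0+1+1 = 0 carry 1
  1+1+1 = 1 carry 1
  0+0+1 = 1
  0+0 = 0
  1+0 = 1
  1+1 = 0 carry 1
  final carry 1
Sum = 0b10101101001011110001110101011; now AND with 0b1111011111100010110110000100:
  10101101001011110001110101011
& 01111011111100010110110000100
= 00101001001000010000110000000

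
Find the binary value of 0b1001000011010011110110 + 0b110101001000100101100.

0b1111101100011000100010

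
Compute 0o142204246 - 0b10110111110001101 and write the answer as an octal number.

0o141714431

0b10110111110001101 = 0o267615 in octal.
Subtract column by column in base 8:
  6-5 → 1
  4-1 → 3
  2-6 → 4 (borrow)
  4-7-1 → 4 (borrow)
  0-6-1 → 1 (borrow)
  2-2-1 → 7 (borrow)
  2-0-1 → 1
  4-0 → 4
  1-0 → 1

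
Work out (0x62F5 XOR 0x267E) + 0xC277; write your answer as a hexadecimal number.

0x10702

First 0x62F5 XOR 0x267E = 0x448B.
Add column by column in base 16, right to left:
  B+7 = 2 carry 1
  8+7+1 = 0 carry 1
  4+2+1 = 7
  4+C = 0 carry 1
  final carry 1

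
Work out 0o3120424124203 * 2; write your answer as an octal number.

0o6241050250406

Multiply each base-8 digit by 2, carrying:
  3×2 = 6 → write 6
  0×2 = 0 → write 0
  2×2 = 4 → write 4
  4×2 = 8 → write 0 carry 1
  2×2+1 = 5 → write 5
  1×2 = 2 → write 2
  4×2 = 8 → write 0 carry 1
  2×2+1 = 5 → write 5
  4×2 = 8 → write 0 carry 1
  0×2+1 = 1 → write 1
  2×2 = 4 → write 4
  1×2 = 2 → write 2
  3×2 = 6 → write 6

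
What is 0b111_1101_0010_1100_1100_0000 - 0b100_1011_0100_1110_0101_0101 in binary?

0b1100011101111001101011

Subtract column by column in base 2:
  0-1 → 1 (borrow)
  0-0-1 → 1 (borrow)
  0-1-1 → 0 (borrow)
  0-0-1 → 1 (borrow)
  0-1-1 → 0 (borrow)
  0-0-1 → 1 (borrow)
  1-1-1 → 1 (borrow)
  1-0-1 → 0
  0-0 → 0
  0-1 → 1 (borrow)
  1-1-1 → 1 (borrow)
  1-1-1 → 1 (borrow)
  0-0-1 → 1 (borrow)
  1-0-1 → 0
  0-1 → 1 (borrow)
  0-0-1 → 1 (borrow)
  1-1-1 → 1 (borrow)
  0-1-1 → 0 (borrow)
  1-0-1 → 0
  1-1 → 0
  1-0 → 1
  1-0 → 1
  1-1 → 0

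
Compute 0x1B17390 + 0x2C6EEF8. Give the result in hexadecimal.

0x4786288

Add column by column in base 16, right to left:
  0+8 = 8
  9+F = 8 carry 1
  3+E+1 = 2 carry 1
  7+E+1 = 6 carry 1
  1+6+1 = 8
  B+C = 7 carry 1
  1+2+1 = 4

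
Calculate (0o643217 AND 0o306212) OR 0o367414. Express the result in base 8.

0o367616

0o643217 AND 0o306212 = 0o202212.
Then OR with 0o367414.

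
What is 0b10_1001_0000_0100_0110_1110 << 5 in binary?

0b101001000001000110111000000

Left shift by 5: append 5 zero bits.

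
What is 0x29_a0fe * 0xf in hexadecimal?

0x2706ee2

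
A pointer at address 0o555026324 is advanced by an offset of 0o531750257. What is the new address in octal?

0o1306776603

Add column by column in base 8, right to left:
  4+7 = 3 carry 1
  2+5+1 = 0 carry 1
  3+2+1 = 6
  6+0 = 6
  2+5 = 7
  0+7 = 7
  5+1 = 6
  5+3 = 0 carry 1
  5+5+1 = 3 carry 1
  final carry 1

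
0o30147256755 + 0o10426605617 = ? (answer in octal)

0o40576064574

Add column by column in base 8, right to left:
  5+7 = 4 carry 1
  5+1+1 = 7
  7+6 = 5 carry 1
  6+5+1 = 4 carry 1
  5+0+1 = 6
  2+6 = 0 carry 1
  7+6+1 = 6 carry 1
  4+2+1 = 7
  1+4 = 5
  0+0 = 0
  3+1 = 4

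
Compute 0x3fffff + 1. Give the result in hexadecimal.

The trailing 5 digits are F (max in base 16), so adding 1 cascades: they roll to 0 and the next digit up increments.

0x400000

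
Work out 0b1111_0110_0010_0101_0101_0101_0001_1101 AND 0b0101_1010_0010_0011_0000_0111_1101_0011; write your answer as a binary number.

AND bit by bit (1 only where both bits are 1):
  11110110001001010101010100011101
& 01011010001000110000011111010011
= 01010010001000010000010100010001

0b01010010001000010000010100010001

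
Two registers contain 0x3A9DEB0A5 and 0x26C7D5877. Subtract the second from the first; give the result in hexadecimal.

0x13D61582E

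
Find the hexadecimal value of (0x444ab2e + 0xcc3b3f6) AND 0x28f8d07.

Add column by column in base 16, right to left:
  e+6 = 4 carry 1
  2+f+1 = 2 carry 1
  b+3+1 = f
  a+b = 5 carry 1
  4+3+1 = 8
  4+c = 0 carry 1
  4+c+1 = 1 carry 1
  final carry 1
Sum = 0x11085f24; now AND with 0x28f8d07:
  1&0=0, 1&2=0, 0&8=0, 8&f=8, 5&8=0, f&d=d, 2&0=0, 4&7=4

0x80d04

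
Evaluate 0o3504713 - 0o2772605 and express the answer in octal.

Subtract column by column in base 8:
  3-5 → 6 (borrow)
  1-0-1 → 0
  7-6 → 1
  4-2 → 2
  0-7 → 1 (borrow)
  5-7-1 → 5 (borrow)
  3-2-1 → 0

0o512106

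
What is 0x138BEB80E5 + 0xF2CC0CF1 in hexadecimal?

0x147EB78DD6

Add column by column in base 16, right to left:
  5+1 = 6
  E+F = D carry 1
  0+C+1 = D
  8+0 = 8
  B+C = 7 carry 1
  E+C+1 = B carry 1
  B+2+1 = E
  8+F = 7 carry 1
  3+0+1 = 4
  1+0 = 1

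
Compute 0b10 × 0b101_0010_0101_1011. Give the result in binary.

0b1010010010110110

Multiply each base-2 digit by 2, carrying:
  1×2 = 2 → write 0 carry 1
  1×2+1 = 3 → write 1 carry 1
  0×2+1 = 1 → write 1
  1×2 = 2 → write 0 carry 1
  1×2+1 = 3 → write 1 carry 1
  0×2+1 = 1 → write 1
  1×2 = 2 → write 0 carry 1
  0×2+1 = 1 → write 1
  0×2 = 0 → write 0
  1×2 = 2 → write 0 carry 1
  0×2+1 = 1 → write 1
  0×2 = 0 → write 0
  1×2 = 2 → write 0 carry 1
  0×2+1 = 1 → write 1
  1×2 = 2 → write 0 carry 1
  remaining carry: 1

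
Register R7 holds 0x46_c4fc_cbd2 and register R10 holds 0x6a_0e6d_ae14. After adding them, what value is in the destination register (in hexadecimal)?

0xb0d36a79e6

Add column by column in base 16, right to left:
  2+4 = 6
  d+1 = e
  b+e = 9 carry 1
  c+a+1 = 7 carry 1
  c+d+1 = a carry 1
  f+6+1 = 6 carry 1
  4+e+1 = 3 carry 1
  c+0+1 = d
  6+a = 0 carry 1
  4+6+1 = b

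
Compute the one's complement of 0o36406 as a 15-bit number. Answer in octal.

0o41371

Each oct digit d becomes 7−d:
  3→4, 6→1, 4→3, 0→7, 6→1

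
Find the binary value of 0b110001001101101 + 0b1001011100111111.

Add column by column in base 2, right to left:
  1+1 = 0 carry 1
  0+1+1 = 0 carry 1
  1+1+1 = 1 carry 1
  1+1+1 = 1 carry 1
  0+1+1 = 0 carry 1
  1+1+1 = 1 carry 1
  1+0+1 = 0 carry 1
  0+0+1 = 1
  0+1 = 1
  1+1 = 0 carry 1
  0+1+1 = 0 carry 1
  0+0+1 = 1
  0+1 = 1
  1+0 = 1
  1+0 = 1
  0+1 = 1

0b1111100110101100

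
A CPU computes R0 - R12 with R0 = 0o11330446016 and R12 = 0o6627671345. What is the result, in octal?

Subtract column by column in base 8:
  6-5 → 1
  1-4 → 5 (borrow)
  0-3-1 → 4 (borrow)
  6-1-1 → 4
  4-7 → 5 (borrow)
  4-6-1 → 5 (borrow)
  0-7-1 → 0 (borrow)
  3-2-1 → 0
  3-6 → 5 (borrow)
  1-6-1 → 2 (borrow)
  1-0-1 → 0

0o2500554451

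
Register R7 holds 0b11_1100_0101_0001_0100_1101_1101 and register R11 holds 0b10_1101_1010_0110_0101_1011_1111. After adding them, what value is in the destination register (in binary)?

0b110100111110111101010011100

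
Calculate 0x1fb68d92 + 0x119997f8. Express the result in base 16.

0x3150258a

Add column by column in base 16, right to left:
  2+8 = a
  9+f = 8 carry 1
  d+7+1 = 5 carry 1
  8+9+1 = 2 carry 1
  6+9+1 = 0 carry 1
  b+9+1 = 5 carry 1
  f+1+1 = 1 carry 1
  1+1+1 = 3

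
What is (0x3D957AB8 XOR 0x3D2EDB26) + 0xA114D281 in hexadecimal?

First 0x3D957AB8 XOR 0x3D2EDB26 = 0x00BBA19E.
Add column by column in base 16, right to left:
  E+1 = F
  9+8 = 1 carry 1
  1+2+1 = 4
  A+D = 7 carry 1
  B+4+1 = 0 carry 1
  B+1+1 = D
  0+1 = 1
  0+A = A

0xA1D0741F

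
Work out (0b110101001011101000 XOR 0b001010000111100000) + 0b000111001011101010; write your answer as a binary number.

0b1000110010111110010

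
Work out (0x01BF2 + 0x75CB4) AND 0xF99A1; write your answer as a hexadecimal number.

0x718A0

Add column by column in base 16, right to left:
  2+4 = 6
  F+B = A carry 1
  B+C+1 = 8 carry 1
  1+5+1 = 7
  0+7 = 7
Sum = 0x778A6; now AND with 0xF99A1:
  7&F=7, 7&9=1, 8&9=8, A&A=A, 6&1=0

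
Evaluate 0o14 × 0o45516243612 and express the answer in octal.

0o703653655170

Multiply each base-8 digit by 12, carrying:
  2×12 = 24 → write 0 carry 3
  1×12+3 = 15 → write 7 carry 1
  6×12+1 = 73 → write 1 carry 9
  3×12+9 = 45 → write 5 carry 5
  4×12+5 = 53 → write 5 carry 6
  2×12+6 = 30 → write 6 carry 3
  6×12+3 = 75 → write 3 carry 9
  1×12+9 = 21 → write 5 carry 2
  5×12+2 = 62 → write 6 carry 7
  5×12+7 = 67 → write 3 carry 8
  4×12+8 = 56 → write 0 carry 7
  remaining carry: 7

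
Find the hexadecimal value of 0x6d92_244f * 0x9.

Multiply each base-16 digit by 9, carrying:
  f×9 = 135 → write 7 carry 8
  4×9+8 = 44 → write c carry 2
  4×9+2 = 38 → write 6 carry 2
  2×9+2 = 20 → write 4 carry 1
  2×9+1 = 19 → write 3 carry 1
  9×9+1 = 82 → write 2 carry 5
  d×9+5 = 122 → write a carry 7
  6×9+7 = 61 → write d carry 3
  remaining carry: 3

0x3da2346c7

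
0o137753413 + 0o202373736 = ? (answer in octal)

Add column by column in base 8, right to left:
  3+6 = 1 carry 1
  1+3+1 = 5
  4+7 = 3 carry 1
  3+3+1 = 7
  5+7 = 4 carry 1
  7+3+1 = 3 carry 1
  7+2+1 = 2 carry 1
  3+0+1 = 4
  1+2 = 3

0o342347351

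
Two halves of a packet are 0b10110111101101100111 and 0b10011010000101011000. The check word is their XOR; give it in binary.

0b00101101101000111111

XOR bit by bit (1 where the bits differ):
  10110111101101100111
^ 10011010000101011000
= 00101101101000111111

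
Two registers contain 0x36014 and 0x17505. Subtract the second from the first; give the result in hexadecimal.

0x1EB0F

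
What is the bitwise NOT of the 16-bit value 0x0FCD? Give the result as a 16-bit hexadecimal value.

0xF032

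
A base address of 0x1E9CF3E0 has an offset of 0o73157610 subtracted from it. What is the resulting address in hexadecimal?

0x1DB01458

0o73157610 = 0xECDF88 in hexadecimal.
Subtract column by column in base 16:
  0-8 → 8 (borrow)
  E-8-1 → 5
  3-F → 4 (borrow)
  F-D-1 → 1
  C-C → 0
  9-E → B (borrow)
  E-0-1 → D
  1-0 → 1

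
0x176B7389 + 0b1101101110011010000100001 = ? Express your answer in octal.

0o3110523652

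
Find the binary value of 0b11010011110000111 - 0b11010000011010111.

0b11010110000

Subtract column by column in base 2:
  1-1 → 0
  1-1 → 0
  1-1 → 0
  0-0 → 0
  0-1 → 1 (borrow)
  0-0-1 → 1 (borrow)
  0-1-1 → 0 (borrow)
  1-1-1 → 1 (borrow)
  1-0-1 → 0
  1-0 → 1
  1-0 → 1
  0-0 → 0
  0-0 → 0
  1-1 → 0
  0-0 → 0
  1-1 → 0
  1-1 → 0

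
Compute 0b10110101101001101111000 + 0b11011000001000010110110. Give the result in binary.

0b110001101110010000101110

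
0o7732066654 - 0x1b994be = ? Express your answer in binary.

0o7732066654 = 0b111111011010000110110110101100 in binary.
0x1b994be = 0b1101110011001010010111110 in binary.
Subtract column by column in base 2:
  0-0 → 0
  0-1 → 1 (borrow)
  1-1-1 → 1 (borrow)
  1-1-1 → 1 (borrow)
  0-1-1 → 0 (borrow)
  1-1-1 → 1 (borrow)
  0-0-1 → 1 (borrow)
  1-1-1 → 1 (borrow)
  1-0-1 → 0
  0-0 → 0
  1-1 → 0
  1-0 → 1
  0-1 → 1 (borrow)
  1-0-1 → 0
  1-0 → 1
  0-1 → 1 (borrow)
  0-1-1 → 0 (borrow)
  0-0-1 → 1 (borrow)
  0-0-1 → 1 (borrow)
  1-1-1 → 1 (borrow)
  0-1-1 → 0 (borrow)
  1-1-1 → 1 (borrow)
  1-0-1 → 0
  0-1 → 1 (borrow)
  1-1-1 → 1 (borrow)
  1-0-1 → 0
  1-0 → 1
  1-0 → 1
  1-0 → 1
  1-0 → 1

0b111101101011101101100011101110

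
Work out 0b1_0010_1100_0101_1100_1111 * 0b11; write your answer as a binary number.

Multiply each base-2 digit by 3, carrying:
  1×3 = 3 → write 1 carry 1
  1×3+1 = 4 → write 0 carry 2
  1×3+2 = 5 → write 1 carry 2
  1×3+2 = 5 → write 1 carry 2
  0×3+2 = 2 → write 0 carry 1
  0×3+1 = 1 → write 1
  1×3 = 3 → write 1 carry 1
  1×3+1 = 4 → write 0 carry 2
  1×3+2 = 5 → write 1 carry 2
  0×3+2 = 2 → write 0 carry 1
  1×3+1 = 4 → write 0 carry 2
  0×3+2 = 2 → write 0 carry 1
  0×3+1 = 1 → write 1
  0×3 = 0 → write 0
  1×3 = 3 → write 1 carry 1
  1×3+1 = 4 → write 0 carry 2
  0×3+2 = 2 → write 0 carry 1
  1×3+1 = 4 → write 0 carry 2
  0×3+2 = 2 → write 0 carry 1
  0×3+1 = 1 → write 1
  1×3 = 3 → write 1 carry 1
  remaining carry: 1

0b1110000101000101101101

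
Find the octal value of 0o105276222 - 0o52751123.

Subtract column by column in base 8:
  2-3 → 7 (borrow)
  2-2-1 → 7 (borrow)
  2-1-1 → 0
  6-1 → 5
  7-5 → 2
  2-7 → 3 (borrow)
  5-2-1 → 2
  0-5 → 3 (borrow)
  1-0-1 → 0

0o32325077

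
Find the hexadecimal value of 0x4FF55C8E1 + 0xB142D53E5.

Add column by column in base 16, right to left:
  1+5 = 6
  E+E = C carry 1
  8+3+1 = C
  C+5 = 1 carry 1
  5+D+1 = 3 carry 1
  5+2+1 = 8
  F+4 = 3 carry 1
  F+1+1 = 1 carry 1
  4+B+1 = 0 carry 1
  final carry 1

0x1013831CC6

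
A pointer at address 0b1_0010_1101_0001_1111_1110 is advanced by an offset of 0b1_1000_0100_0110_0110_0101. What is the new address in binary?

0b1010110001100001100011

Add column by column in base 2, right to left:
  0+1 = 1
  1+0 = 1
  1+1 = 0 carry 1
  1+0+1 = 0 carry 1
  1+0+1 = 0 carry 1
  1+1+1 = 1 carry 1
  1+1+1 = 1 carry 1
  1+0+1 = 0 carry 1
  1+0+1 = 0 carry 1
  0+1+1 = 0 carry 1
  0+1+1 = 0 carry 1
  0+0+1 = 1
  1+0 = 1
  0+0 = 0
  1+1 = 0 carry 1
  1+0+1 = 0 carry 1
  0+0+1 = 1
  1+0 = 1
  0+0 = 0
  0+1 = 1
  1+1 = 0 carry 1
  final carry 1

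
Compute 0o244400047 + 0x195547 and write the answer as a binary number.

0b10101010110101010101101110

0o244400047 = 0b10100100100000000000100111 in binary.
0x195547 = 0b110010101010101000111 in binary.
Add column by column in base 2, right to left:
  1+1 = 0 carry 1
  1+1+1 = 1 carry 1
  1+1+1 = 1 carry 1
  0+0+1 = 1
  0+0 = 0
  1+0 = 1
  0+1 = 1
  0+0 = 0
  0+1 = 1
  0+0 = 0
  0+1 = 1
  0+0 = 0
  0+1 = 1
  0+0 = 0
  0+1 = 1
  0+0 = 0
  0+1 = 1
  1+0 = 1
  0+0 = 0
  0+1 = 1
  1+1 = 0 carry 1
  0+0+1 = 1
  0+0 = 0
  1+0 = 1
  0+0 = 0
  1+0 = 1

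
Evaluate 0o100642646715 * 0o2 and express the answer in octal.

Multiply each base-8 digit by 2, carrying:
  5×2 = 10 → write 2 carry 1
  1×2+1 = 3 → write 3
  7×2 = 14 → write 6 carry 1
  6×2+1 = 13 → write 5 carry 1
  4×2+1 = 9 → write 1 carry 1
  6×2+1 = 13 → write 5 carry 1
  2×2+1 = 5 → write 5
  4×2 = 8 → write 0 carry 1
  6×2+1 = 13 → write 5 carry 1
  0×2+1 = 1 → write 1
  0×2 = 0 → write 0
  1×2 = 2 → write 2

0o201505515632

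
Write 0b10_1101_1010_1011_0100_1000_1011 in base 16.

Group the bits into nibbles: 0010 1101 1010 1011 0100 1000 1011 → 2dab48b.

0x2dab48b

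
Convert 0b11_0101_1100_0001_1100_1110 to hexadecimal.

Group the bits into nibbles: 0011 0101 1100 0001 1100 1110 → 35C1CE.

0x35C1CE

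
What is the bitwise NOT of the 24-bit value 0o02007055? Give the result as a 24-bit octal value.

Each oct digit d becomes 7−d:
  0→7, 2→5, 0→7, 0→7, 7→0, 0→7, 5→2, 5→2

0o75770722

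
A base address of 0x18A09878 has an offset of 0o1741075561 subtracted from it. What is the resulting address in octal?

0x18A09878 = 0o3050114170 in octal.
Subtract column by column in base 8:
  0-1 → 7 (borrow)
  7-6-1 → 0
  1-5 → 4 (borrow)
  4-5-1 → 6 (borrow)
  1-7-1 → 1 (borrow)
  1-0-1 → 0
  0-1 → 7 (borrow)
  5-4-1 → 0
  0-7 → 1 (borrow)
  3-1-1 → 1

0o1107016407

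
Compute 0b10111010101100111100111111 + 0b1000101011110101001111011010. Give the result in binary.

0b1011100110100010001100011001

Add column by column in base 2, right to left:
  1+0 = 1
  1+1 = 0 carry 1
  1+0+1 = 0 carry 1
  1+1+1 = 1 carry 1
  1+1+1 = 1 carry 1
  1+0+1 = 0 carry 1
  0+1+1 = 0 carry 1
  0+1+1 = 0 carry 1
  1+1+1 = 1 carry 1
  1+1+1 = 1 carry 1
  1+0+1 = 0 carry 1
  1+0+1 = 0 carry 1
  0+1+1 = 0 carry 1
  0+0+1 = 1
  1+1 = 0 carry 1
  1+0+1 = 0 carry 1
  0+1+1 = 0 carry 1
  1+1+1 = 1 carry 1
  0+1+1 = 0 carry 1
  1+1+1 = 1 carry 1
  0+0+1 = 1
  1+1 = 0 carry 1
  1+0+1 = 0 carry 1
  1+1+1 = 1 carry 1
  0+0+1 = 1
  1+0 = 1
  0+0 = 0
  0+1 = 1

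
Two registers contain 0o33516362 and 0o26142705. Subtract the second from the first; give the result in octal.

Subtract column by column in base 8:
  2-5 → 5 (borrow)
  6-0-1 → 5
  3-7 → 4 (borrow)
  6-2-1 → 3
  1-4 → 5 (borrow)
  5-1-1 → 3
  3-6 → 5 (borrow)
  3-2-1 → 0

0o5353455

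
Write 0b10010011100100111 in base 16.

Group the bits into nibbles: 0001 0010 0111 0010 0111 → 12727.

0x12727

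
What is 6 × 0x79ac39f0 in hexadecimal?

0x2da095ba0

Multiply each base-16 digit by 6, carrying:
  0×6 = 0 → write 0
  f×6 = 90 → write a carry 5
  9×6+5 = 59 → write b carry 3
  3×6+3 = 21 → write 5 carry 1
  c×6+1 = 73 → write 9 carry 4
  a×6+4 = 64 → write 0 carry 4
  9×6+4 = 58 → write a carry 3
  7×6+3 = 45 → write d carry 2
  remaining carry: 2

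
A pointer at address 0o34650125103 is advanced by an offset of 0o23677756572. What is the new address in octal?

0o60550103675

Add column by column in base 8, right to left:
  3+2 = 5
  0+7 = 7
  1+5 = 6
  5+6 = 3 carry 1
  2+5+1 = 0 carry 1
  1+7+1 = 1 carry 1
  0+7+1 = 0 carry 1
  5+7+1 = 5 carry 1
  6+6+1 = 5 carry 1
  4+3+1 = 0 carry 1
  3+2+1 = 6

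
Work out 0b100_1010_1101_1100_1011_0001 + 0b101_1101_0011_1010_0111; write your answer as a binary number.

0b10100001011000001011000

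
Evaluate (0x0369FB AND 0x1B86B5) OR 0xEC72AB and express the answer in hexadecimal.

0x0369FB AND 0x1B86B5 = 0x0300B1.
Then OR with 0xEC72AB.

0xEF72BB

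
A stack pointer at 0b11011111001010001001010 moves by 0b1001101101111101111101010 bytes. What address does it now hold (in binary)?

Add column by column in base 2, right to left:
  0+0 = 0
  1+1 = 0 carry 1
  0+0+1 = 1
  1+1 = 0 carry 1
  0+0+1 = 1
  0+1 = 1
  1+1 = 0 carry 1
  0+1+1 = 0 carry 1
  0+1+1 = 0 carry 1
  0+1+1 = 0 carry 1
  1+0+1 = 0 carry 1
  0+1+1 = 0 carry 1
  1+1+1 = 1 carry 1
  0+1+1 = 0 carry 1
  0+1+1 = 0 carry 1
  1+1+1 = 1 carry 1
  1+0+1 = 0 carry 1
  1+1+1 = 1 carry 1
  1+1+1 = 1 carry 1
  1+0+1 = 0 carry 1
  0+1+1 = 0 carry 1
  1+1+1 = 1 carry 1
  1+0+1 = 0 carry 1
  0+0+1 = 1
  0+1 = 1

0b1101001101001000000110100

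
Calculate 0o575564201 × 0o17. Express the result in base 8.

0o13135717617

Multiply each base-8 digit by 15, carrying:
  1×15 = 15 → write 7 carry 1
  0×15+1 = 1 → write 1
  2×15 = 30 → write 6 carry 3
  4×15+3 = 63 → write 7 carry 7
  6×15+7 = 97 → write 1 carry 12
  5×15+12 = 87 → write 7 carry 10
  5×15+10 = 85 → write 5 carry 10
  7×15+10 = 115 → write 3 carry 14
  5×15+14 = 89 → write 1 carry 11
  remaining carry: 13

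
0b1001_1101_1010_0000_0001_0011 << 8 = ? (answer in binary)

0b10011101101000000001001100000000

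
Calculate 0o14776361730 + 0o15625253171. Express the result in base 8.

Add column by column in base 8, right to left:
  0+1 = 1
  3+7 = 2 carry 1
  7+1+1 = 1 carry 1
  1+3+1 = 5
  6+5 = 3 carry 1
  3+2+1 = 6
  6+5 = 3 carry 1
  7+2+1 = 2 carry 1
  7+6+1 = 6 carry 1
  4+5+1 = 2 carry 1
  1+1+1 = 3

0o32623635121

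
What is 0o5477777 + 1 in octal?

The trailing 5 digits are 7 (max in base 8), so adding 1 cascades: they roll to 0 and the next digit up increments.

0o5500000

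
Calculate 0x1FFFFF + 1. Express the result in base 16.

The trailing 5 digits are F (max in base 16), so adding 1 cascades: they roll to 0 and the next digit up increments.

0x200000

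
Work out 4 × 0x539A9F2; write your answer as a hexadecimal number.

0x14E6A7C8

Multiply each base-16 digit by 4, carrying:
  2×4 = 8 → write 8
  F×4 = 60 → write C carry 3
  9×4+3 = 39 → write 7 carry 2
  A×4+2 = 42 → write A carry 2
  9×4+2 = 38 → write 6 carry 2
  3×4+2 = 14 → write E
  5×4 = 20 → write 4 carry 1
  remaining carry: 1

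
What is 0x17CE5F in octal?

Expand each hex digit to 4 bits: 1=0001 7=0111 C=1100 E=1110 5=0101 F=1111.
Group the bits in threes: 101 111 100 111 001 011 111 → 5747137.

0o5747137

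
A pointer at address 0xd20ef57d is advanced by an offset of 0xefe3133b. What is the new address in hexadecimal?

Add column by column in base 16, right to left:
  d+b = 8 carry 1
  7+3+1 = b
  5+3 = 8
  f+1 = 0 carry 1
  e+3+1 = 2 carry 1
  0+e+1 = f
  2+f = 1 carry 1
  d+e+1 = c carry 1
  final carry 1

0x1c1f208b8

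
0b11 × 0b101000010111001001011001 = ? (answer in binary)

0b1111001000101011100001011

Multiply each base-2 digit by 3, carrying:
  1×3 = 3 → write 1 carry 1
  0×3+1 = 1 → write 1
  0×3 = 0 → write 0
  1×3 = 3 → write 1 carry 1
  1×3+1 = 4 → write 0 carry 2
  0×3+2 = 2 → write 0 carry 1
  1×3+1 = 4 → write 0 carry 2
  0×3+2 = 2 → write 0 carry 1
  0×3+1 = 1 → write 1
  1×3 = 3 → write 1 carry 1
  0×3+1 = 1 → write 1
  0×3 = 0 → write 0
  1×3 = 3 → write 1 carry 1
  1×3+1 = 4 → write 0 carry 2
  1×3+2 = 5 → write 1 carry 2
  0×3+2 = 2 → write 0 carry 1
  1×3+1 = 4 → write 0 carry 2
  0×3+2 = 2 → write 0 carry 1
  0×3+1 = 1 → write 1
  0×3 = 0 → write 0
  0×3 = 0 → write 0
  1×3 = 3 → write 1 carry 1
  0×3+1 = 1 → write 1
  1×3 = 3 → write 1 carry 1
  remaining carry: 1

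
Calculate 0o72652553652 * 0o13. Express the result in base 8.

Multiply each base-8 digit by 11, carrying:
  2×11 = 22 → write 6 carry 2
  5×11+2 = 57 → write 1 carry 7
  6×11+7 = 73 → write 1 carry 9
  3×11+9 = 42 → write 2 carry 5
  5×11+5 = 60 → write 4 carry 7
  5×11+7 = 62 → write 6 carry 7
  2×11+7 = 29 → write 5 carry 3
  5×11+3 = 58 → write 2 carry 7
  6×11+7 = 73 → write 1 carry 9
  2×11+9 = 31 → write 7 carry 3
  7×11+3 = 80 → write 0 carry 10
  remaining carry: 12

0o1207125642116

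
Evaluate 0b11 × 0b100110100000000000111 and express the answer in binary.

0b1110011100000000010101

Multiply each base-2 digit by 3, carrying:
  1×3 = 3 → write 1 carry 1
  1×3+1 = 4 → write 0 carry 2
  1×3+2 = 5 → write 1 carry 2
  0×3+2 = 2 → write 0 carry 1
  0×3+1 = 1 → write 1
  0×3 = 0 → write 0
  0×3 = 0 → write 0
  0×3 = 0 → write 0
  0×3 = 0 → write 0
  0×3 = 0 → write 0
  0×3 = 0 → write 0
  0×3 = 0 → write 0
  0×3 = 0 → write 0
  0×3 = 0 → write 0
  1×3 = 3 → write 1 carry 1
  0×3+1 = 1 → write 1
  1×3 = 3 → write 1 carry 1
  1×3+1 = 4 → write 0 carry 2
  0×3+2 = 2 → write 0 carry 1
  0×3+1 = 1 → write 1
  1×3 = 3 → write 1 carry 1
  remaining carry: 1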